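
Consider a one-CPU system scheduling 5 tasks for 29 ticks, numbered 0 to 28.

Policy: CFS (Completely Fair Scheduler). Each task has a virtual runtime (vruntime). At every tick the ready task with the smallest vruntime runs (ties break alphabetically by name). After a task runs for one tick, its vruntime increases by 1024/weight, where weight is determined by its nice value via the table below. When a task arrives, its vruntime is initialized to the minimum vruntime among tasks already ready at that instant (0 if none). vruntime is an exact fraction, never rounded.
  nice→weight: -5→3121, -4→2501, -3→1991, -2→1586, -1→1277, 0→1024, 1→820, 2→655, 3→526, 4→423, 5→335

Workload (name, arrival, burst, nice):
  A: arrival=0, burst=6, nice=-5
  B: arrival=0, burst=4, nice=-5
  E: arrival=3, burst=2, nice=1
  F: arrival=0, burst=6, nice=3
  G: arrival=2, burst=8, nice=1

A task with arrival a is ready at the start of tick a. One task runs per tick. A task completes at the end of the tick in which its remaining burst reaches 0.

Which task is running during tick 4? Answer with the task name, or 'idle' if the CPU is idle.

t=0: vr[A=0 B=0 F=0] → run A
t=1: vr[A=1024/3121 B=0 F=0] → run B
t=2: vr[A=1024/3121 B=1024/3121 F=0 G=0] → run F
t=3: vr[A=1024/3121 B=1024/3121 E=0 F=512/263 G=0] → run E
t=4: vr[A=1024/3121 B=1024/3121 E=256/205 F=512/263 G=0] → run G
t=5: vr[A=1024/3121 B=1024/3121 E=256/205 F=512/263 G=256/205] → run A
t=6: vr[A=2048/3121 B=1024/3121 E=256/205 F=512/263 G=256/205] → run B
t=7: vr[A=2048/3121 B=2048/3121 E=256/205 F=512/263 G=256/205] → run A
t=8: vr[A=3072/3121 B=2048/3121 E=256/205 F=512/263 G=256/205] → run B
t=9: vr[A=3072/3121 B=3072/3121 E=256/205 F=512/263 G=256/205] → run A
t=10: vr[A=4096/3121 B=3072/3121 E=256/205 F=512/263 G=256/205] → run B
t=11: vr[A=4096/3121 E=256/205 F=512/263 G=256/205] → run E
t=12: vr[A=4096/3121 F=512/263 G=256/205] → run G
t=13: vr[A=4096/3121 F=512/263 G=512/205] → run A
t=14: vr[A=5120/3121 F=512/263 G=512/205] → run A
t=15: vr[F=512/263 G=512/205] → run F
t=16: vr[F=1024/263 G=512/205] → run G
t=17: vr[F=1024/263 G=768/205] → run G
t=18: vr[F=1024/263 G=1024/205] → run F
t=19: vr[F=1536/263 G=1024/205] → run G
t=20: vr[F=1536/263 G=256/41] → run F
t=21: vr[F=2048/263 G=256/41] → run G
t=22: vr[F=2048/263 G=1536/205] → run G
t=23: vr[F=2048/263 G=1792/205] → run F
t=24: vr[F=2560/263 G=1792/205] → run G
t=25: vr[F=2560/263] → run F
t=26: (idle)
t=27: (idle)
t=28: (idle)

running at tick 4 = G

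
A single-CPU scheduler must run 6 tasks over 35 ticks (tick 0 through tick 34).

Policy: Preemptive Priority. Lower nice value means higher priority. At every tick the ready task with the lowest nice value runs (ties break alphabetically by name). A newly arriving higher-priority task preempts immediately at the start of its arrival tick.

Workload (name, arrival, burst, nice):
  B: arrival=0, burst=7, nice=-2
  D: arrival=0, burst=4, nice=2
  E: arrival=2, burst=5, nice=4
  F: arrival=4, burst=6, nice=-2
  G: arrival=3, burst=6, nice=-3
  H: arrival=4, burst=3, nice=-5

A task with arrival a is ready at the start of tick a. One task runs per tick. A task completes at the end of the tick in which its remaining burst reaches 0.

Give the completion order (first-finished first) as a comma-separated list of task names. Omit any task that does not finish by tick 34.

completion order = H, G, B, F, D, E

t=0: ready={B,D} → run B
t=1: ready={B,D} → run B
t=2: ready={B,D,E} → run B
t=3: ready={B,D,E,G} → run G
t=4: ready={B,D,E,F,G,H} → run H
t=5: ready={B,D,E,F,G,H} → run H
t=6: ready={B,D,E,F,G,H} → run H
t=7: ready={B,D,E,F,G} → run G
t=8: ready={B,D,E,F,G} → run G
t=9: ready={B,D,E,F,G} → run G
t=10: ready={B,D,E,F,G} → run G
t=11: ready={B,D,E,F,G} → run G
t=12: ready={B,D,E,F} → run B
t=13: ready={B,D,E,F} → run B
t=14: ready={B,D,E,F} → run B
t=15: ready={B,D,E,F} → run B
t=16: ready={D,E,F} → run F
t=17: ready={D,E,F} → run F
t=18: ready={D,E,F} → run F
t=19: ready={D,E,F} → run F
t=20: ready={D,E,F} → run F
t=21: ready={D,E,F} → run F
t=22: ready={D,E} → run D
t=23: ready={D,E} → run D
t=24: ready={D,E} → run D
t=25: ready={D,E} → run D
t=26: ready={E} → run E
t=27: ready={E} → run E
t=28: ready={E} → run E
t=29: ready={E} → run E
t=30: ready={E} → run E
t=31: (idle)
t=32: (idle)
t=33: (idle)
t=34: (idle)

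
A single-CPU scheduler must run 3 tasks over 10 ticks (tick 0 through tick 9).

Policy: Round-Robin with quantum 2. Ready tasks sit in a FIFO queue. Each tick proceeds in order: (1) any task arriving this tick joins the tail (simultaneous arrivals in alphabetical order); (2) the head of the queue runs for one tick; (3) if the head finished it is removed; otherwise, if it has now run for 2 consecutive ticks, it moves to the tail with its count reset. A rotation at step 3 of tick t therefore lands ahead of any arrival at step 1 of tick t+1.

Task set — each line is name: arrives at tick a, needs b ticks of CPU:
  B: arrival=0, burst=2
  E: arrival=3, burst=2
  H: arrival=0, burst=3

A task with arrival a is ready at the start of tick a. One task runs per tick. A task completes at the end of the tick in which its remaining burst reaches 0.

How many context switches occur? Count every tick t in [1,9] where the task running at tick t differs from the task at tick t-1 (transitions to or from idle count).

t=0: queue=[B,H] q_used=0 → run B
t=1: queue=[B,H] q_used=1 → run B
t=2: queue=[H] q_used=0 → run H
t=3: queue=[H,E] q_used=1 → run H
t=4: queue=[E,H] q_used=0 → run E
t=5: queue=[E,H] q_used=1 → run E
t=6: queue=[H] q_used=0 → run H
t=7: (idle)
t=8: (idle)
t=9: (idle)

context switches = 4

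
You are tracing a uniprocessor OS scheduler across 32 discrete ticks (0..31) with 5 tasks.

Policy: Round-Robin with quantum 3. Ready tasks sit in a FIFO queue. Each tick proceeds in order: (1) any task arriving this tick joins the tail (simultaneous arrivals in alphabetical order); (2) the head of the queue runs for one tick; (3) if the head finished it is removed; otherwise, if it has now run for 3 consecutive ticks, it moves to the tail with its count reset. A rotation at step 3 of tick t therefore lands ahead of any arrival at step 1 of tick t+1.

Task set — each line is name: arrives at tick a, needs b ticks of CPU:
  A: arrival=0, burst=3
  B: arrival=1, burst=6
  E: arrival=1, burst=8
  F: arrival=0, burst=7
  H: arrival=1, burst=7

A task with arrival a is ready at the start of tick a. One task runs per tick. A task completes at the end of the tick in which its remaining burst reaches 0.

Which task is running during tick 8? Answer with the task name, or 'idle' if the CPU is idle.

running at tick 8 = B

t=0: queue=[A,F] q_used=0 → run A
t=1: queue=[A,F,B,E,H] q_used=1 → run A
t=2: queue=[A,F,B,E,H] q_used=2 → run A
t=3: queue=[F,B,E,H] q_used=0 → run F
t=4: queue=[F,B,E,H] q_used=1 → run F
t=5: queue=[F,B,E,H] q_used=2 → run F
t=6: queue=[B,E,H,F] q_used=0 → run B
t=7: queue=[B,E,H,F] q_used=1 → run B
t=8: queue=[B,E,H,F] q_used=2 → run B
t=9: queue=[E,H,F,B] q_used=0 → run E
t=10: queue=[E,H,F,B] q_used=1 → run E
t=11: queue=[E,H,F,B] q_used=2 → run E
t=12: queue=[H,F,B,E] q_used=0 → run H
t=13: queue=[H,F,B,E] q_used=1 → run H
t=14: queue=[H,F,B,E] q_used=2 → run H
t=15: queue=[F,B,E,H] q_used=0 → run F
t=16: queue=[F,B,E,H] q_used=1 → run F
t=17: queue=[F,B,E,H] q_used=2 → run F
t=18: queue=[B,E,H,F] q_used=0 → run B
t=19: queue=[B,E,H,F] q_used=1 → run B
t=20: queue=[B,E,H,F] q_used=2 → run B
t=21: queue=[E,H,F] q_used=0 → run E
t=22: queue=[E,H,F] q_used=1 → run E
t=23: queue=[E,H,F] q_used=2 → run E
t=24: queue=[H,F,E] q_used=0 → run H
t=25: queue=[H,F,E] q_used=1 → run H
t=26: queue=[H,F,E] q_used=2 → run H
t=27: queue=[F,E,H] q_used=0 → run F
t=28: queue=[E,H] q_used=0 → run E
t=29: queue=[E,H] q_used=1 → run E
t=30: queue=[H] q_used=0 → run H
t=31: (idle)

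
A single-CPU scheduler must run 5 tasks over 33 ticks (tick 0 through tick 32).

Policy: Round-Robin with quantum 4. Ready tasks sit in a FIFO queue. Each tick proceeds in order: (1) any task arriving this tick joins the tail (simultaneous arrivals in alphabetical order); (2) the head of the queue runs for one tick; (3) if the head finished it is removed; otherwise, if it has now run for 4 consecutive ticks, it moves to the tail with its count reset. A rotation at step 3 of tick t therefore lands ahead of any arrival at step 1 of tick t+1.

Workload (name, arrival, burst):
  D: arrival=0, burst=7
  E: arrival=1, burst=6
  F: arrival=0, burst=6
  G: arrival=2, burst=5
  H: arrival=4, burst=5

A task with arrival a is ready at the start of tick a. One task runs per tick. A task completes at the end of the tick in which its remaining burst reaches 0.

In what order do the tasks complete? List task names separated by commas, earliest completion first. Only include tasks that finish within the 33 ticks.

completion order = D, F, E, G, H

t=0: queue=[D,F] q_used=0 → run D
t=1: queue=[D,F,E] q_used=1 → run D
t=2: queue=[D,F,E,G] q_used=2 → run D
t=3: queue=[D,F,E,G] q_used=3 → run D
t=4: queue=[F,E,G,D,H] q_used=0 → run F
t=5: queue=[F,E,G,D,H] q_used=1 → run F
t=6: queue=[F,E,G,D,H] q_used=2 → run F
t=7: queue=[F,E,G,D,H] q_used=3 → run F
t=8: queue=[E,G,D,H,F] q_used=0 → run E
t=9: queue=[E,G,D,H,F] q_used=1 → run E
t=10: queue=[E,G,D,H,F] q_used=2 → run E
t=11: queue=[E,G,D,H,F] q_used=3 → run E
t=12: queue=[G,D,H,F,E] q_used=0 → run G
t=13: queue=[G,D,H,F,E] q_used=1 → run G
t=14: queue=[G,D,H,F,E] q_used=2 → run G
t=15: queue=[G,D,H,F,E] q_used=3 → run G
t=16: queue=[D,H,F,E,G] q_used=0 → run D
t=17: queue=[D,H,F,E,G] q_used=1 → run D
t=18: queue=[D,H,F,E,G] q_used=2 → run D
t=19: queue=[H,F,E,G] q_used=0 → run H
t=20: queue=[H,F,E,G] q_used=1 → run H
t=21: queue=[H,F,E,G] q_used=2 → run H
t=22: queue=[H,F,E,G] q_used=3 → run H
t=23: queue=[F,E,G,H] q_used=0 → run F
t=24: queue=[F,E,G,H] q_used=1 → run F
t=25: queue=[E,G,H] q_used=0 → run E
t=26: queue=[E,G,H] q_used=1 → run E
t=27: queue=[G,H] q_used=0 → run G
t=28: queue=[H] q_used=0 → run H
t=29: (idle)
t=30: (idle)
t=31: (idle)
t=32: (idle)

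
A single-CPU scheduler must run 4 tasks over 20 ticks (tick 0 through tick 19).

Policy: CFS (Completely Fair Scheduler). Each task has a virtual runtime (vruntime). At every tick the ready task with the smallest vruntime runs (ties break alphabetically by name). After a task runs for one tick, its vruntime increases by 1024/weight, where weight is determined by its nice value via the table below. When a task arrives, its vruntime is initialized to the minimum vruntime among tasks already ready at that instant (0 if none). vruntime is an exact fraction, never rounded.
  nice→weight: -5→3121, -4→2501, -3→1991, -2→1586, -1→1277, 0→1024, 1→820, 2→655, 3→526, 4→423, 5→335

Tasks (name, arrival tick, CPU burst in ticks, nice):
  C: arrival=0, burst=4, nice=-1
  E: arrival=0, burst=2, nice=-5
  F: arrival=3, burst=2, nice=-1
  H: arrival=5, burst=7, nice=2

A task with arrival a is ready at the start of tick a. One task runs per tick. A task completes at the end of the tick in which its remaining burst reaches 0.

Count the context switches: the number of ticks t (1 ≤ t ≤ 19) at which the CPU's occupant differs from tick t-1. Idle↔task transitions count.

t=0: vr[C=0 E=0] → run C
t=1: vr[C=1024/1277 E=0] → run E
t=2: vr[C=1024/1277 E=1024/3121] → run E
t=3: vr[C=1024/1277 F=1024/1277] → run C
t=4: vr[C=2048/1277 F=1024/1277] → run F
t=5: vr[C=2048/1277 F=2048/1277 H=2048/1277] → run C
t=6: vr[C=3072/1277 F=2048/1277 H=2048/1277] → run F
t=7: vr[C=3072/1277 H=2048/1277] → run H
t=8: vr[C=3072/1277 H=2649088/836435] → run C
t=9: vr[H=2649088/836435] → run H
t=10: vr[H=3956736/836435] → run H
t=11: vr[H=5264384/836435] → run H
t=12: vr[H=6572032/836435] → run H
t=13: vr[H=1575936/167287] → run H
t=14: vr[H=9187328/836435] → run H
t=15: (idle)
t=16: (idle)
t=17: (idle)
t=18: (idle)
t=19: (idle)

context switches = 9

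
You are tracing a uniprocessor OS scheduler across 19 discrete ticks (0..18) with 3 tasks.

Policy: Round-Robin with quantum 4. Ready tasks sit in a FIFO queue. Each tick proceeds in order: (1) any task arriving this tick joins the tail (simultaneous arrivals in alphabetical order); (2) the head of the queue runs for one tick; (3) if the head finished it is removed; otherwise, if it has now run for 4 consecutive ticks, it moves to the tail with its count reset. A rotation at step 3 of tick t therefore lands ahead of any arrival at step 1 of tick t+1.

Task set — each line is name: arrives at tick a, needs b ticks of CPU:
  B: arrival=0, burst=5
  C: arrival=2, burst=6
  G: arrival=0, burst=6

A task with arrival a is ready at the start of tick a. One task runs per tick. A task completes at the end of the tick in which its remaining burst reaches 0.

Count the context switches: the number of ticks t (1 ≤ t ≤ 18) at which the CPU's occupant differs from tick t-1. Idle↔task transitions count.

context switches = 6

t=0: queue=[B,G] q_used=0 → run B
t=1: queue=[B,G] q_used=1 → run B
t=2: queue=[B,G,C] q_used=2 → run B
t=3: queue=[B,G,C] q_used=3 → run B
t=4: queue=[G,C,B] q_used=0 → run G
t=5: queue=[G,C,B] q_used=1 → run G
t=6: queue=[G,C,B] q_used=2 → run G
t=7: queue=[G,C,B] q_used=3 → run G
t=8: queue=[C,B,G] q_used=0 → run C
t=9: queue=[C,B,G] q_used=1 → run C
t=10: queue=[C,B,G] q_used=2 → run C
t=11: queue=[C,B,G] q_used=3 → run C
t=12: queue=[B,G,C] q_used=0 → run B
t=13: queue=[G,C] q_used=0 → run G
t=14: queue=[G,C] q_used=1 → run G
t=15: queue=[C] q_used=0 → run C
t=16: queue=[C] q_used=1 → run C
t=17: (idle)
t=18: (idle)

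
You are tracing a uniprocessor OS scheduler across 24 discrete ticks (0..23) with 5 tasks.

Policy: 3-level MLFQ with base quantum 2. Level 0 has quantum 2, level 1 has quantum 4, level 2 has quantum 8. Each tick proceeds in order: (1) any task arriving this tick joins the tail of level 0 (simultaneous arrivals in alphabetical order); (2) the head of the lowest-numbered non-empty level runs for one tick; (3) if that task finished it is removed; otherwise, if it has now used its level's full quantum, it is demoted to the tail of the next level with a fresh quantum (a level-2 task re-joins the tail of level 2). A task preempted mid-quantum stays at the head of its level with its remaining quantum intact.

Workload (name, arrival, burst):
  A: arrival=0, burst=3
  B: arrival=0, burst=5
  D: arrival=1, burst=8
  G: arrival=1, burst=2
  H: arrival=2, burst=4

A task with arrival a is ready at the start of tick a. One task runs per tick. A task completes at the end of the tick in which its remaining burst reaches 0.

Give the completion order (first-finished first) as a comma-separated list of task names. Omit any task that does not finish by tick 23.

completion order = G, A, B, H, D

t=0: L0/L1/L2 = AB/-/- → run A
t=1: L0/L1/L2 = ABDG/-/- → run A
t=2: L0/L1/L2 = BDGH/A/- → run B
t=3: L0/L1/L2 = BDGH/A/- → run B
t=4: L0/L1/L2 = DGH/AB/- → run D
t=5: L0/L1/L2 = DGH/AB/- → run D
t=6: L0/L1/L2 = GH/ABD/- → run G
t=7: L0/L1/L2 = GH/ABD/- → run G
t=8: L0/L1/L2 = H/ABD/- → run H
t=9: L0/L1/L2 = H/ABD/- → run H
t=10: L0/L1/L2 = -/ABDH/- → run A
t=11: L0/L1/L2 = -/BDH/- → run B
t=12: L0/L1/L2 = -/BDH/- → run B
t=13: L0/L1/L2 = -/BDH/- → run B
t=14: L0/L1/L2 = -/DH/- → run D
t=15: L0/L1/L2 = -/DH/- → run D
t=16: L0/L1/L2 = -/DH/- → run D
t=17: L0/L1/L2 = -/DH/- → run D
t=18: L0/L1/L2 = -/H/D → run H
t=19: L0/L1/L2 = -/H/D → run H
t=20: L0/L1/L2 = -/-/D → run D
t=21: L0/L1/L2 = -/-/D → run D
t=22: (idle)
t=23: (idle)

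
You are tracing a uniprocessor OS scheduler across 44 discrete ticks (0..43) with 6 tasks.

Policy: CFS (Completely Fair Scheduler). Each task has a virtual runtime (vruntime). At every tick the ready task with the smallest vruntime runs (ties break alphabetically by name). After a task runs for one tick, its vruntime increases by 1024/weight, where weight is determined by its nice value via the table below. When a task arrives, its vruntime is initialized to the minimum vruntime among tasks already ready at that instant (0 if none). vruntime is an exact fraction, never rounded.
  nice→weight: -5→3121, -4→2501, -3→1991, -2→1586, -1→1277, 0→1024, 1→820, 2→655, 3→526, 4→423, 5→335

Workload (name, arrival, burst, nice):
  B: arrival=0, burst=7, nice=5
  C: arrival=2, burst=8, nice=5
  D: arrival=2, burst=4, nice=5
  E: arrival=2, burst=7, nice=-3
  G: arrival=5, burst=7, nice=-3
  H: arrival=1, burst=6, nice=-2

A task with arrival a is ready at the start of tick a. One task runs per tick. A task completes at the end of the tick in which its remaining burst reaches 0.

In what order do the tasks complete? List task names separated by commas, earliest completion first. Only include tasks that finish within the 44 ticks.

completion order = E, G, H, D, B, C

t=0: vr[B=0] → run B
t=1: vr[B=1024/335 H=1024/335] → run B
t=2: vr[B=2048/335 C=1024/335 D=1024/335 E=1024/335 H=1024/335] → run C
t=3: vr[B=2048/335 C=2048/335 D=1024/335 E=1024/335 H=1024/335] → run D
t=4: vr[B=2048/335 C=2048/335 D=2048/335 E=1024/335 H=1024/335] → run E
t=5: vr[B=2048/335 C=2048/335 D=2048/335 E=2381824/666985 G=1024/335 H=1024/335] → run G
t=6: vr[B=2048/335 C=2048/335 D=2048/335 E=2381824/666985 G=2381824/666985 H=1024/335] → run H
t=7: vr[B=2048/335 C=2048/335 D=2048/335 E=2381824/666985 G=2381824/666985 H=983552/265655] → run E
t=8: vr[B=2048/335 C=2048/335 D=2048/335 E=2724864/666985 G=2381824/666985 H=983552/265655] → run G
t=9: vr[B=2048/335 C=2048/335 D=2048/335 E=2724864/666985 G=2724864/666985 H=983552/265655] → run H
t=10: vr[B=2048/335 C=2048/335 D=2048/335 E=2724864/666985 G=2724864/666985 H=1155072/265655] → run E
t=11: vr[B=2048/335 C=2048/335 D=2048/335 E=3067904/666985 G=2724864/666985 H=1155072/265655] → run G
t=12: vr[B=2048/335 C=2048/335 D=2048/335 E=3067904/666985 G=3067904/666985 H=1155072/265655] → run H
t=13: vr[B=2048/335 C=2048/335 D=2048/335 E=3067904/666985 G=3067904/666985 H=1326592/265655] → run E
t=14: vr[B=2048/335 C=2048/335 D=2048/335 E=3410944/666985 G=3067904/666985 H=1326592/265655] → run G
t=15: vr[B=2048/335 C=2048/335 D=2048/335 E=3410944/666985 G=3410944/666985 H=1326592/265655] → run H
t=16: vr[B=2048/335 C=2048/335 D=2048/335 E=3410944/666985 G=3410944/666985 H=1498112/265655] → run E
t=17: vr[B=2048/335 C=2048/335 D=2048/335 E=3753984/666985 G=3410944/666985 H=1498112/265655] → run G
t=18: vr[B=2048/335 C=2048/335 D=2048/335 E=3753984/666985 G=3753984/666985 H=1498112/265655] → run E
t=19: vr[B=2048/335 C=2048/335 D=2048/335 E=4097024/666985 G=3753984/666985 H=1498112/265655] → run G
t=20: vr[B=2048/335 C=2048/335 D=2048/335 E=4097024/666985 G=4097024/666985 H=1498112/265655] → run H
t=21: vr[B=2048/335 C=2048/335 D=2048/335 E=4097024/666985 G=4097024/666985 H=1669632/265655] → run B
t=22: vr[B=3072/335 C=2048/335 D=2048/335 E=4097024/666985 G=4097024/666985 H=1669632/265655] → run C
t=23: vr[B=3072/335 C=3072/335 D=2048/335 E=4097024/666985 G=4097024/666985 H=1669632/265655] → run D
t=24: vr[B=3072/335 C=3072/335 D=3072/335 E=4097024/666985 G=4097024/666985 H=1669632/265655] → run E
t=25: vr[B=3072/335 C=3072/335 D=3072/335 G=4097024/666985 H=1669632/265655] → run G
t=26: vr[B=3072/335 C=3072/335 D=3072/335 H=1669632/265655] → run H
t=27: vr[B=3072/335 C=3072/335 D=3072/335] → run B
t=28: vr[B=4096/335 C=3072/335 D=3072/335] → run C
t=29: vr[B=4096/335 C=4096/335 D=3072/335] → run D
t=30: vr[B=4096/335 C=4096/335 D=4096/335] → run B
t=31: vr[B=1024/67 C=4096/335 D=4096/335] → run C
t=32: vr[B=1024/67 C=1024/67 D=4096/335] → run D
t=33: vr[B=1024/67 C=1024/67] → run B
t=34: vr[B=6144/335 C=1024/67] → run C
t=35: vr[B=6144/335 C=6144/335] → run B
t=36: vr[C=6144/335] → run C
t=37: vr[C=7168/335] → run C
t=38: vr[C=8192/335] → run C
t=39: (idle)
t=40: (idle)
t=41: (idle)
t=42: (idle)
t=43: (idle)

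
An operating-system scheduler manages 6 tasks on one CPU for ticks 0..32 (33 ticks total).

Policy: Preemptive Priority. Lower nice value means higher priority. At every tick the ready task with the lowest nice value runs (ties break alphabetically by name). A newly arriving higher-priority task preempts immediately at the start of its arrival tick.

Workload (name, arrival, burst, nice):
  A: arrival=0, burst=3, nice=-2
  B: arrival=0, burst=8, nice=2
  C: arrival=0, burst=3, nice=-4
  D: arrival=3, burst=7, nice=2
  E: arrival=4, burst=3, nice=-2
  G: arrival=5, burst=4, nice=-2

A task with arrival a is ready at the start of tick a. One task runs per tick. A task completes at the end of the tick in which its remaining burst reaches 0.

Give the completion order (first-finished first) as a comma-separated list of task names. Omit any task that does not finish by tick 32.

completion order = C, A, E, G, B, D

t=0: ready={A,B,C} → run C
t=1: ready={A,B,C} → run C
t=2: ready={A,B,C} → run C
t=3: ready={A,B,D} → run A
t=4: ready={A,B,D,E} → run A
t=5: ready={A,B,D,E,G} → run A
t=6: ready={B,D,E,G} → run E
t=7: ready={B,D,E,G} → run E
t=8: ready={B,D,E,G} → run E
t=9: ready={B,D,G} → run G
t=10: ready={B,D,G} → run G
t=11: ready={B,D,G} → run G
t=12: ready={B,D,G} → run G
t=13: ready={B,D} → run B
t=14: ready={B,D} → run B
t=15: ready={B,D} → run B
t=16: ready={B,D} → run B
t=17: ready={B,D} → run B
t=18: ready={B,D} → run B
t=19: ready={B,D} → run B
t=20: ready={B,D} → run B
t=21: ready={D} → run D
t=22: ready={D} → run D
t=23: ready={D} → run D
t=24: ready={D} → run D
t=25: ready={D} → run D
t=26: ready={D} → run D
t=27: ready={D} → run D
t=28: (idle)
t=29: (idle)
t=30: (idle)
t=31: (idle)
t=32: (idle)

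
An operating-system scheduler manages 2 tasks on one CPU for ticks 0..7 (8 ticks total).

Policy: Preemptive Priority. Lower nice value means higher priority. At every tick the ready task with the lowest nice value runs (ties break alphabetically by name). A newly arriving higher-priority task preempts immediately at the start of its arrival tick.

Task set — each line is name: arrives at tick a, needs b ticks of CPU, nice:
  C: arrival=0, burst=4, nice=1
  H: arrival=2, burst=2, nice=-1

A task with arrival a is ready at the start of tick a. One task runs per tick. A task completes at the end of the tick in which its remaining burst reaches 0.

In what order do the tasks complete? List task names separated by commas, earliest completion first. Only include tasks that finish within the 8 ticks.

t=0: ready={C} → run C
t=1: ready={C} → run C
t=2: ready={C,H} → run H
t=3: ready={C,H} → run H
t=4: ready={C} → run C
t=5: ready={C} → run C
t=6: (idle)
t=7: (idle)

completion order = H, C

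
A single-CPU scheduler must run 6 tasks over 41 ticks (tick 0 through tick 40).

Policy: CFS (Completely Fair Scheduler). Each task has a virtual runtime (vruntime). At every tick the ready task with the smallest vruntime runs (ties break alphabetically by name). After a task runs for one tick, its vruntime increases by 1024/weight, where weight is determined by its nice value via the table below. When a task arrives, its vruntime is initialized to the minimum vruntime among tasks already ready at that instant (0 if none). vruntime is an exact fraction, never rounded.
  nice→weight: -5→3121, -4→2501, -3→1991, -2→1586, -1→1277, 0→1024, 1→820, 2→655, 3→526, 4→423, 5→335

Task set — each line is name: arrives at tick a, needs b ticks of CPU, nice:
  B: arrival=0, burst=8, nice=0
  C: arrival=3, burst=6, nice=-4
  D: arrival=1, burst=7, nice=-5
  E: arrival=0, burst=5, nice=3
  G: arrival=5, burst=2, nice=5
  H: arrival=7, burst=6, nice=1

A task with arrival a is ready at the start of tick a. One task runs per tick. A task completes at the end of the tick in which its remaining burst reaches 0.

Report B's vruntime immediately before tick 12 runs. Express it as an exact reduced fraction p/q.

vruntime(B, start of tick 12) = 2/1

t=0: vr[B=0 E=0] → run B
t=1: vr[B=1 D=0 E=0] → run D
t=2: vr[B=1 D=1024/3121 E=0] → run E
t=3: vr[B=1 C=1024/3121 D=1024/3121 E=512/263] → run C
t=4: vr[B=1 C=5756928/7805621 D=1024/3121 E=512/263] → run D
t=5: vr[B=1 C=5756928/7805621 D=2048/3121 E=512/263 G=2048/3121] → run D
t=6: vr[B=1 C=5756928/7805621 D=3072/3121 E=512/263 G=2048/3121] → run G
t=7: vr[B=1 C=5756928/7805621 D=3072/3121 E=512/263 G=3881984/1045535 H=5756928/7805621] → run C
t=8: vr[B=1 C=8952832/7805621 D=3072/3121 E=512/263 G=3881984/1045535 H=5756928/7805621] → run H
t=9: vr[B=1 C=8952832/7805621 D=3072/3121 E=512/263 G=3881984/1045535 H=77522176/39028105] → run D
t=10: vr[B=1 C=8952832/7805621 D=4096/3121 E=512/263 G=3881984/1045535 H=77522176/39028105] → run B
t=11: vr[B=2 C=8952832/7805621 D=4096/3121 E=512/263 G=3881984/1045535 H=77522176/39028105] → run C
t=12: vr[B=2 C=12148736/7805621 D=4096/3121 E=512/263 G=3881984/1045535 H=77522176/39028105] → run D
t=13: vr[B=2 C=12148736/7805621 D=5120/3121 E=512/263 G=3881984/1045535 H=77522176/39028105] → run C
t=14: vr[B=2 C=15344640/7805621 D=5120/3121 E=512/263 G=3881984/1045535 H=77522176/39028105] → run D
t=15: vr[B=2 C=15344640/7805621 D=6144/3121 E=512/263 G=3881984/1045535 H=77522176/39028105] → run E
t=16: vr[B=2 C=15344640/7805621 D=6144/3121 E=1024/263 G=3881984/1045535 H=77522176/39028105] → run C
t=17: vr[B=2 C=18540544/7805621 D=6144/3121 E=1024/263 G=3881984/1045535 H=77522176/39028105] → run D
t=18: vr[B=2 C=18540544/7805621 E=1024/263 G=3881984/1045535 H=77522176/39028105] → run H
t=19: vr[B=2 C=18540544/7805621 E=1024/263 G=3881984/1045535 H=126259712/39028105] → run B
t=20: vr[B=3 C=18540544/7805621 E=1024/263 G=3881984/1045535 H=126259712/39028105] → run C
t=21: vr[B=3 E=1024/263 G=3881984/1045535 H=126259712/39028105] → run B
t=22: vr[B=4 E=1024/263 G=3881984/1045535 H=126259712/39028105] → run H
t=23: vr[B=4 E=1024/263 G=3881984/1045535 H=174997248/39028105] → run G
t=24: vr[B=4 E=1024/263 H=174997248/39028105] → run E
t=25: vr[B=4 E=1536/263 H=174997248/39028105] → run B
t=26: vr[B=5 E=1536/263 H=174997248/39028105] → run H
t=27: vr[B=5 E=1536/263 H=223734784/39028105] → run B
t=28: vr[B=6 E=1536/263 H=223734784/39028105] → run H
t=29: vr[B=6 E=1536/263 H=54494464/7805621] → run E
t=30: vr[B=6 E=2048/263 H=54494464/7805621] → run B
t=31: vr[B=7 E=2048/263 H=54494464/7805621] → run H
t=32: vr[B=7 E=2048/263] → run B
t=33: vr[E=2048/263] → run E
t=34: (idle)
t=35: (idle)
t=36: (idle)
t=37: (idle)
t=38: (idle)
t=39: (idle)
t=40: (idle)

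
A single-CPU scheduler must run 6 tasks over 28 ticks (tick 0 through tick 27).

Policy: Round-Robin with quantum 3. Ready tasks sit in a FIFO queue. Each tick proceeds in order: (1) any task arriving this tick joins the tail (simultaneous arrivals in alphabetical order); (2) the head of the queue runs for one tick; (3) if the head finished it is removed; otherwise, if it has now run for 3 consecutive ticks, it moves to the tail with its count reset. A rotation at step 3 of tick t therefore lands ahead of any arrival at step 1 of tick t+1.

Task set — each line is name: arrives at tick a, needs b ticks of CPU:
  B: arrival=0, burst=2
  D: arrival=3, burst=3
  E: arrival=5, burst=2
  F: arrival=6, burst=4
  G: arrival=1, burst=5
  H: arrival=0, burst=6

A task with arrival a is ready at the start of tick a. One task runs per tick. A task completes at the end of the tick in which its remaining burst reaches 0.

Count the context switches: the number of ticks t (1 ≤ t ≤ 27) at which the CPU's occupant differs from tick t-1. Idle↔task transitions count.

context switches = 9

t=0: queue=[B,H] q_used=0 → run B
t=1: queue=[B,H,G] q_used=1 → run B
t=2: queue=[H,G] q_used=0 → run H
t=3: queue=[H,G,D] q_used=1 → run H
t=4: queue=[H,G,D] q_used=2 → run H
t=5: queue=[G,D,H,E] q_used=0 → run G
t=6: queue=[G,D,H,E,F] q_used=1 → run G
t=7: queue=[G,D,H,E,F] q_used=2 → run G
t=8: queue=[D,H,E,F,G] q_used=0 → run D
t=9: queue=[D,H,E,F,G] q_used=1 → run D
t=10: queue=[D,H,E,F,G] q_used=2 → run D
t=11: queue=[H,E,F,G] q_used=0 → run H
t=12: queue=[H,E,F,G] q_used=1 → run H
t=13: queue=[H,E,F,G] q_used=2 → run H
t=14: queue=[E,F,G] q_used=0 → run E
t=15: queue=[E,F,G] q_used=1 → run E
t=16: queue=[F,G] q_used=0 → run F
t=17: queue=[F,G] q_used=1 → run F
t=18: queue=[F,G] q_used=2 → run F
t=19: queue=[G,F] q_used=0 → run G
t=20: queue=[G,F] q_used=1 → run G
t=21: queue=[F] q_used=0 → run F
t=22: (idle)
t=23: (idle)
t=24: (idle)
t=25: (idle)
t=26: (idle)
t=27: (idle)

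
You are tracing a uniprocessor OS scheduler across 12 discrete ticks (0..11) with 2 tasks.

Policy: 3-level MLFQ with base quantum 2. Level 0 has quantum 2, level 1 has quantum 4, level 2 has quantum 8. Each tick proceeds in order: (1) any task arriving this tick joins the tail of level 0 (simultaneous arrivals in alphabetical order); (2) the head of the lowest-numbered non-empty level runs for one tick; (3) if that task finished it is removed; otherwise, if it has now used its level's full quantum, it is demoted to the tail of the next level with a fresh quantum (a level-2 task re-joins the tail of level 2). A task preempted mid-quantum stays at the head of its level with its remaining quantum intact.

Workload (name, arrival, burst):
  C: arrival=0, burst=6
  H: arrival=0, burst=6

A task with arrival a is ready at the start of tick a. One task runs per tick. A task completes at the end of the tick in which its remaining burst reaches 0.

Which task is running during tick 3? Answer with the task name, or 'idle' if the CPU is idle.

t=0: L0/L1/L2 = CH/-/- → run C
t=1: L0/L1/L2 = CH/-/- → run C
t=2: L0/L1/L2 = H/C/- → run H
t=3: L0/L1/L2 = H/C/- → run H
t=4: L0/L1/L2 = -/CH/- → run C
t=5: L0/L1/L2 = -/CH/- → run C
t=6: L0/L1/L2 = -/CH/- → run C
t=7: L0/L1/L2 = -/CH/- → run C
t=8: L0/L1/L2 = -/H/- → run H
t=9: L0/L1/L2 = -/H/- → run H
t=10: L0/L1/L2 = -/H/- → run H
t=11: L0/L1/L2 = -/H/- → run H

running at tick 3 = H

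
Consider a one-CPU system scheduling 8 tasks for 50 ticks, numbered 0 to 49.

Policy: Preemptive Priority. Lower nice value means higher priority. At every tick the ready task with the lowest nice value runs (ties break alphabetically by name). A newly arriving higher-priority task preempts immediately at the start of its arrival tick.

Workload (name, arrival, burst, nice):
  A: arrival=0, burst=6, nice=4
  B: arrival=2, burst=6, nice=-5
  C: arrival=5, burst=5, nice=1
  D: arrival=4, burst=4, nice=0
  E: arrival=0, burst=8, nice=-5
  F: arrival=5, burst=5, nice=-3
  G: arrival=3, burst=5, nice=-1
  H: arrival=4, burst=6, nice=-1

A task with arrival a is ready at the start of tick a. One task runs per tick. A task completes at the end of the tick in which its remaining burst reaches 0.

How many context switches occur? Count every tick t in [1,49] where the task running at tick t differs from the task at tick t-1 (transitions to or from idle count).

context switches = 9

t=0: ready={A,E} → run E
t=1: ready={A,E} → run E
t=2: ready={A,B,E} → run B
t=3: ready={A,B,E,G} → run B
t=4: ready={A,B,D,E,G,H} → run B
t=5: ready={A,B,C,D,E,F,G,H} → run B
t=6: ready={A,B,C,D,E,F,G,H} → run B
t=7: ready={A,B,C,D,E,F,G,H} → run B
t=8: ready={A,C,D,E,F,G,H} → run E
t=9: ready={A,C,D,E,F,G,H} → run E
t=10: ready={A,C,D,E,F,G,H} → run E
t=11: ready={A,C,D,E,F,G,H} → run E
t=12: ready={A,C,D,E,F,G,H} → run E
t=13: ready={A,C,D,E,F,G,H} → run E
t=14: ready={A,C,D,F,G,H} → run F
t=15: ready={A,C,D,F,G,H} → run F
t=16: ready={A,C,D,F,G,H} → run F
t=17: ready={A,C,D,F,G,H} → run F
t=18: ready={A,C,D,F,G,H} → run F
t=19: ready={A,C,D,G,H} → run G
t=20: ready={A,C,D,G,H} → run G
t=21: ready={A,C,D,G,H} → run G
t=22: ready={A,C,D,G,H} → run G
t=23: ready={A,C,D,G,H} → run G
t=24: ready={A,C,D,H} → run H
t=25: ready={A,C,D,H} → run H
t=26: ready={A,C,D,H} → run H
t=27: ready={A,C,D,H} → run H
t=28: ready={A,C,D,H} → run H
t=29: ready={A,C,D,H} → run H
t=30: ready={A,C,D} → run D
t=31: ready={A,C,D} → run D
t=32: ready={A,C,D} → run D
t=33: ready={A,C,D} → run D
t=34: ready={A,C} → run C
t=35: ready={A,C} → run C
t=36: ready={A,C} → run C
t=37: ready={A,C} → run C
t=38: ready={A,C} → run C
t=39: ready={A} → run A
t=40: ready={A} → run A
t=41: ready={A} → run A
t=42: ready={A} → run A
t=43: ready={A} → run A
t=44: ready={A} → run A
t=45: (idle)
t=46: (idle)
t=47: (idle)
t=48: (idle)
t=49: (idle)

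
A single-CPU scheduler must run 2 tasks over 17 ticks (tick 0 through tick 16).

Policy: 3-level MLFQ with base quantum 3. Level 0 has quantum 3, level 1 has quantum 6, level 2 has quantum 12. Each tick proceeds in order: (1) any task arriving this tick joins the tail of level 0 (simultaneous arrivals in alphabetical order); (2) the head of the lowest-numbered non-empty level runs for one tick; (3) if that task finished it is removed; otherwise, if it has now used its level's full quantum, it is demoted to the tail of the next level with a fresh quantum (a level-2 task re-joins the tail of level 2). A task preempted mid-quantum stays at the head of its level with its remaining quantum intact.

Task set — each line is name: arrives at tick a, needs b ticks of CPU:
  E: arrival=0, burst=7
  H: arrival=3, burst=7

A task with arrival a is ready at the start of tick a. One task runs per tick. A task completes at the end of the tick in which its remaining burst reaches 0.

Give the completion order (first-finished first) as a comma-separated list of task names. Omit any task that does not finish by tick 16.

t=0: L0/L1/L2 = E/-/- → run E
t=1: L0/L1/L2 = E/-/- → run E
t=2: L0/L1/L2 = E/-/- → run E
t=3: L0/L1/L2 = H/E/- → run H
t=4: L0/L1/L2 = H/E/- → run H
t=5: L0/L1/L2 = H/E/- → run H
t=6: L0/L1/L2 = -/EH/- → run E
t=7: L0/L1/L2 = -/EH/- → run E
t=8: L0/L1/L2 = -/EH/- → run E
t=9: L0/L1/L2 = -/EH/- → run E
t=10: L0/L1/L2 = -/H/- → run H
t=11: L0/L1/L2 = -/H/- → run H
t=12: L0/L1/L2 = -/H/- → run H
t=13: L0/L1/L2 = -/H/- → run H
t=14: (idle)
t=15: (idle)
t=16: (idle)

completion order = E, H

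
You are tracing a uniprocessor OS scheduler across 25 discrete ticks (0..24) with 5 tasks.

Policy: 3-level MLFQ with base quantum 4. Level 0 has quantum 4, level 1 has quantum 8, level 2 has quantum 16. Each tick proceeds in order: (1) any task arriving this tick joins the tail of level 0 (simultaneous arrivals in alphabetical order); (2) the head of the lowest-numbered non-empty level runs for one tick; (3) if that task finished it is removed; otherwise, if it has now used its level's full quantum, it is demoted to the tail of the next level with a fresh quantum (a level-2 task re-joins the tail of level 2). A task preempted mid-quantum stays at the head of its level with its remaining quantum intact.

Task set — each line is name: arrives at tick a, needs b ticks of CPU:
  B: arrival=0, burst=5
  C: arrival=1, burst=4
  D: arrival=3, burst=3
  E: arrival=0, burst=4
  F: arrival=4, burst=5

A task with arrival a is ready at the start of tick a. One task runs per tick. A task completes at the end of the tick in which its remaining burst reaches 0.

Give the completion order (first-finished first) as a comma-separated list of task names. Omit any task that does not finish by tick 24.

completion order = E, C, D, B, F

t=0: L0/L1/L2 = BE/-/- → run B
t=1: L0/L1/L2 = BEC/-/- → run B
t=2: L0/L1/L2 = BEC/-/- → run B
t=3: L0/L1/L2 = BECD/-/- → run B
t=4: L0/L1/L2 = ECDF/B/- → run E
t=5: L0/L1/L2 = ECDF/B/- → run E
t=6: L0/L1/L2 = ECDF/B/- → run E
t=7: L0/L1/L2 = ECDF/B/- → run E
t=8: L0/L1/L2 = CDF/B/- → run C
t=9: L0/L1/L2 = CDF/B/- → run C
t=10: L0/L1/L2 = CDF/B/- → run C
t=11: L0/L1/L2 = CDF/B/- → run C
t=12: L0/L1/L2 = DF/B/- → run D
t=13: L0/L1/L2 = DF/B/- → run D
t=14: L0/L1/L2 = DF/B/- → run D
t=15: L0/L1/L2 = F/B/- → run F
t=16: L0/L1/L2 = F/B/- → run F
t=17: L0/L1/L2 = F/B/- → run F
t=18: L0/L1/L2 = F/B/- → run F
t=19: L0/L1/L2 = -/BF/- → run B
t=20: L0/L1/L2 = -/F/- → run F
t=21: (idle)
t=22: (idle)
t=23: (idle)
t=24: (idle)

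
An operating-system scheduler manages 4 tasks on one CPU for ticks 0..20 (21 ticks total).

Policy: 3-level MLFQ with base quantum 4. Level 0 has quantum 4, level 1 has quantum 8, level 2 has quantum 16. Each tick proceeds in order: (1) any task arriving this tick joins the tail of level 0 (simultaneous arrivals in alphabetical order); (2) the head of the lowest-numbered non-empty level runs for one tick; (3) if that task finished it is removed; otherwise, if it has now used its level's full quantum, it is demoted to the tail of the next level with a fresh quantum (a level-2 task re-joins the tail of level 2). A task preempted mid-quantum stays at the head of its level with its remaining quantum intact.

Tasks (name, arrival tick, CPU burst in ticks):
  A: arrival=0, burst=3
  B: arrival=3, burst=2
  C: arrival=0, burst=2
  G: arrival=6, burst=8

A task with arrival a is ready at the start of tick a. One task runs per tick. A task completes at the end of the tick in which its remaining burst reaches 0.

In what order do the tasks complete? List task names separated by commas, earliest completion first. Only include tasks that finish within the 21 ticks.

t=0: L0/L1/L2 = AC/-/- → run A
t=1: L0/L1/L2 = AC/-/- → run A
t=2: L0/L1/L2 = AC/-/- → run A
t=3: L0/L1/L2 = CB/-/- → run C
t=4: L0/L1/L2 = CB/-/- → run C
t=5: L0/L1/L2 = B/-/- → run B
t=6: L0/L1/L2 = BG/-/- → run B
t=7: L0/L1/L2 = G/-/- → run G
t=8: L0/L1/L2 = G/-/- → run G
t=9: L0/L1/L2 = G/-/- → run G
t=10: L0/L1/L2 = G/-/- → run G
t=11: L0/L1/L2 = -/G/- → run G
t=12: L0/L1/L2 = -/G/- → run G
t=13: L0/L1/L2 = -/G/- → run G
t=14: L0/L1/L2 = -/G/- → run G
t=15: (idle)
t=16: (idle)
t=17: (idle)
t=18: (idle)
t=19: (idle)
t=20: (idle)

completion order = A, C, B, G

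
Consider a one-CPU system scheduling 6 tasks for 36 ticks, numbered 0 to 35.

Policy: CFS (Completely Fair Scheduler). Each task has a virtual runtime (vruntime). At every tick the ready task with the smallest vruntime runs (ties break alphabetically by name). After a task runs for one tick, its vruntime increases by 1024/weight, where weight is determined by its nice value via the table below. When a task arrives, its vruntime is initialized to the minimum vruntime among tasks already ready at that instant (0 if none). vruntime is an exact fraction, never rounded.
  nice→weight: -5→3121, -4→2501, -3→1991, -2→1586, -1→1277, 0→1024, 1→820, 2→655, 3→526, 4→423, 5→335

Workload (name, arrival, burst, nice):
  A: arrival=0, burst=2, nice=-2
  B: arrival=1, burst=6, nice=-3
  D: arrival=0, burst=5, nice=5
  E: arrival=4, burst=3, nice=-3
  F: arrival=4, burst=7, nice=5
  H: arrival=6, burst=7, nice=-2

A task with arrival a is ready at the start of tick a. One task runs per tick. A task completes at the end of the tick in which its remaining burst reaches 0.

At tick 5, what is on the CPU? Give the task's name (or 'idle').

t=0: vr[A=0 D=0] → run A
t=1: vr[A=512/793 B=0 D=0] → run B
t=2: vr[A=512/793 B=1024/1991 D=0] → run D
t=3: vr[A=512/793 B=1024/1991 D=1024/335] → run B
t=4: vr[A=512/793 B=2048/1991 D=1024/335 E=512/793 F=512/793] → run A
t=5: vr[B=2048/1991 D=1024/335 E=512/793 F=512/793] → run E
t=6: vr[B=2048/1991 D=1024/335 E=1831424/1578863 F=512/793 H=512/793] → run F
t=7: vr[B=2048/1991 D=1024/335 E=1831424/1578863 F=983552/265655 H=512/793] → run H
t=8: vr[B=2048/1991 D=1024/335 E=1831424/1578863 F=983552/265655 H=1024/793] → run B
t=9: vr[B=3072/1991 D=1024/335 E=1831424/1578863 F=983552/265655 H=1024/793] → run E
t=10: vr[B=3072/1991 D=1024/335 E=2643456/1578863 F=983552/265655 H=1024/793] → run H
t=11: vr[B=3072/1991 D=1024/335 E=2643456/1578863 F=983552/265655 H=1536/793] → run B
t=12: vr[B=4096/1991 D=1024/335 E=2643456/1578863 F=983552/265655 H=1536/793] → run E
t=13: vr[B=4096/1991 D=1024/335 F=983552/265655 H=1536/793] → run H
t=14: vr[B=4096/1991 D=1024/335 F=983552/265655 H=2048/793] → run B
t=15: vr[B=5120/1991 D=1024/335 F=983552/265655 H=2048/793] → run B
t=16: vr[D=1024/335 F=983552/265655 H=2048/793] → run H
t=17: vr[D=1024/335 F=983552/265655 H=2560/793] → run D
t=18: vr[D=2048/335 F=983552/265655 H=2560/793] → run H
t=19: vr[D=2048/335 F=983552/265655 H=3072/793] → run F
t=20: vr[D=2048/335 F=1795584/265655 H=3072/793] → run H
t=21: vr[D=2048/335 F=1795584/265655 H=3584/793] → run H
t=22: vr[D=2048/335 F=1795584/265655] → run D
t=23: vr[D=3072/335 F=1795584/265655] → run F
t=24: vr[D=3072/335 F=2607616/265655] → run D
t=25: vr[D=4096/335 F=2607616/265655] → run F
t=26: vr[D=4096/335 F=3419648/265655] → run D
t=27: vr[F=3419648/265655] → run F
t=28: vr[F=846336/53131] → run F
t=29: vr[F=5043712/265655] → run F
t=30: (idle)
t=31: (idle)
t=32: (idle)
t=33: (idle)
t=34: (idle)
t=35: (idle)

running at tick 5 = E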